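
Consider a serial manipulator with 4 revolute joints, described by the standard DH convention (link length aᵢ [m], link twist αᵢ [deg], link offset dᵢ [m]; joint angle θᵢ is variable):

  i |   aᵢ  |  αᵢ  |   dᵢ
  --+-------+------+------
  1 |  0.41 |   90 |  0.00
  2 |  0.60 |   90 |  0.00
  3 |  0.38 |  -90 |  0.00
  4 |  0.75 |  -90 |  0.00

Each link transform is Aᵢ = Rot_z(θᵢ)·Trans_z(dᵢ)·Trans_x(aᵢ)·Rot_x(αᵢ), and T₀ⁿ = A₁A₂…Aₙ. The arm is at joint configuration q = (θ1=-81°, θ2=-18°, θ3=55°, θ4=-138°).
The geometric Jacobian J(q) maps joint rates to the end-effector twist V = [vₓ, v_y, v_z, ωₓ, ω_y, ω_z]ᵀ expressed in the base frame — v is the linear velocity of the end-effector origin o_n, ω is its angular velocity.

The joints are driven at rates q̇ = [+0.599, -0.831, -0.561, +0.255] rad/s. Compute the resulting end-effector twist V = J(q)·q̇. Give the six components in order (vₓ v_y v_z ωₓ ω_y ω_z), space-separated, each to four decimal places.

0.1675 0.6980 -0.3976 0.6723 0.1321 1.1971

o_n = [0.2575, -0.6971, -0.6313]
J₁: ẑ×o_n = [0.6971, 0.2575, -0.0000], ω = ẑ
J2: z=[-0.9877, -0.1564, 0.0000] o=[0.0641, -0.4050, 0.0000] → [0.0988, -0.6235, 0.3188, -0.9877, -0.1564, 0.0000]
J3: z=[-0.0483, 0.3052, -0.9511] o=[0.1534, -0.9686, -0.1854] → [0.1221, -0.1206, -0.0449, -0.0483, 0.3052, -0.9511]
J4: z=[-0.6884, 0.6797, 0.2531] o=[-0.1216, -1.2220, -0.2528] → [-0.3901, -0.1646, -0.6190, -0.6884, 0.6797, 0.2531]
V = J·q̇ = [0.1675, 0.6980, -0.3976, 0.6723, 0.1321, 1.1971]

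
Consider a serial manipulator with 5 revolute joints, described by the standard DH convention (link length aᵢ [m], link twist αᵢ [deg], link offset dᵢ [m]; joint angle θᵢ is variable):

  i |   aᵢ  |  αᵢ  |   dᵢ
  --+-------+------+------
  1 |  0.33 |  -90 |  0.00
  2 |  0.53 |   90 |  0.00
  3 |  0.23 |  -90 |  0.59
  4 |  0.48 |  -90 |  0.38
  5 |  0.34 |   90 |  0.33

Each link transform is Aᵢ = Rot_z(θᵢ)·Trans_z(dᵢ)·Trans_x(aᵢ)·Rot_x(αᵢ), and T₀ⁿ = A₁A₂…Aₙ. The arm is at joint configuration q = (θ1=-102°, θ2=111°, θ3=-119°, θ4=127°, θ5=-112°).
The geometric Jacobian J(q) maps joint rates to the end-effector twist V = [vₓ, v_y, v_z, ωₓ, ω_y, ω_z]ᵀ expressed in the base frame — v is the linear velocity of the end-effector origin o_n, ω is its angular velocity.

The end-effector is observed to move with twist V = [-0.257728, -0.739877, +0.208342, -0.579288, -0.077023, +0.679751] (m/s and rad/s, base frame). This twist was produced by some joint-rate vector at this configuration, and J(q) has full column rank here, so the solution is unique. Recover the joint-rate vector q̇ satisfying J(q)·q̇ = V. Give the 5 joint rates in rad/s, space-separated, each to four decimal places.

-0.1110 -0.7960 0.0330 -0.8260 -0.2220

o_n = [-0.1928, -0.3197, -1.3554]
J₁: ẑ×o_n = [0.3197, -0.1928, 0.0000], ω = ẑ
J2: z=[0.9781, -0.2079, 0.0000] o=[-0.0686, -0.3228, 0.0000] → [0.2818, 1.3258, -0.0228, 0.9781, -0.2079, 0.0000]
J3: z=[-0.1941, -0.9132, -0.3584] o=[-0.0291, -0.1370, -0.4948] → [0.7204, -0.1084, -0.1140, -0.1941, -0.9132, -0.3584]
J4: z=[-0.4090, 0.4074, -0.8165] o=[-0.3487, -0.6730, -0.6021] → [-0.0183, -0.4355, -0.2081, -0.4090, 0.4074, -0.8165]
J5: z=[0.5953, -0.5591, -0.5771] o=[-0.1722, -0.1716, -0.9058] → [0.1659, 0.2795, -0.0996, 0.5953, -0.5591, -0.5771]
q̇ = J⁺·V = [-0.1110, -0.7960, 0.0330, -0.8260, -0.2220]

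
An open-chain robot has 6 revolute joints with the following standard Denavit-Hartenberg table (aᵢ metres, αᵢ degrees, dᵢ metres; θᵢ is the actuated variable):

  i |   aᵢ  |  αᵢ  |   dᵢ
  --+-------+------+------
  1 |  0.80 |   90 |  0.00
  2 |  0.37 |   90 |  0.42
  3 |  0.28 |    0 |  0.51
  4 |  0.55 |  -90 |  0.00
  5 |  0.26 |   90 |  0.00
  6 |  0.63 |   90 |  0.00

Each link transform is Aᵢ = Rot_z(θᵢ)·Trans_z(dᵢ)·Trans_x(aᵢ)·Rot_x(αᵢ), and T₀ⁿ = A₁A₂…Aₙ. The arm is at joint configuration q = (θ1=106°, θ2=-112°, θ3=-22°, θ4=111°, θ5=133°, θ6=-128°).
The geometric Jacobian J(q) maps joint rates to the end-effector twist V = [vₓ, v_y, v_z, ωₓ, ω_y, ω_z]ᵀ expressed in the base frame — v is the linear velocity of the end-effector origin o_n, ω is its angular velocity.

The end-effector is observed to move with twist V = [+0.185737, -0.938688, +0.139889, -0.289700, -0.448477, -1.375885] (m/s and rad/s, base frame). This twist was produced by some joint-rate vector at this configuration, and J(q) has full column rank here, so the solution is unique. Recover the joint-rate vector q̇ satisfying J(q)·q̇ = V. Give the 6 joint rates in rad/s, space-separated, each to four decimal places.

o_n = [0.9581, 0.0817, -0.8282]
J₁: ẑ×o_n = [-0.0817, 0.9581, 0.0000], ω = ẑ
J2: z=[0.9613, 0.2756, 0.0000] o=[-0.2205, 0.7690, 0.0000] → [-0.2283, 0.7961, -0.9855, 0.9613, 0.2756, 0.0000]
J3: z=[0.2556, -0.8913, 0.3746] o=[0.2214, 0.7515, -0.3431] → [0.6833, 0.4000, 0.4854, 0.2556, -0.8913, 0.3746]
J4: z=[0.2556, -0.8913, 0.3746] o=[0.2777, 0.1746, -0.3927] → [0.4229, 0.3662, 0.5827, 0.2556, -0.8913, 0.3746]
J5: z=[-0.0865, 0.3649, 0.9270] o=[0.8073, 0.3227, -0.4016] → [0.0678, 0.1029, -0.0342, -0.0865, 0.3649, 0.9270]
J6: z=[0.5299, 0.8048, -0.2673] o=[0.5880, 0.4444, -0.4700] → [-0.3853, 0.0909, -0.4901, 0.5299, 0.8048, -0.2673]
q̇ = J⁺·V = [-0.7380, -0.0530, 0.3130, -0.5400, -0.7290, -0.4600]

-0.7380 -0.0530 0.3130 -0.5400 -0.7290 -0.4600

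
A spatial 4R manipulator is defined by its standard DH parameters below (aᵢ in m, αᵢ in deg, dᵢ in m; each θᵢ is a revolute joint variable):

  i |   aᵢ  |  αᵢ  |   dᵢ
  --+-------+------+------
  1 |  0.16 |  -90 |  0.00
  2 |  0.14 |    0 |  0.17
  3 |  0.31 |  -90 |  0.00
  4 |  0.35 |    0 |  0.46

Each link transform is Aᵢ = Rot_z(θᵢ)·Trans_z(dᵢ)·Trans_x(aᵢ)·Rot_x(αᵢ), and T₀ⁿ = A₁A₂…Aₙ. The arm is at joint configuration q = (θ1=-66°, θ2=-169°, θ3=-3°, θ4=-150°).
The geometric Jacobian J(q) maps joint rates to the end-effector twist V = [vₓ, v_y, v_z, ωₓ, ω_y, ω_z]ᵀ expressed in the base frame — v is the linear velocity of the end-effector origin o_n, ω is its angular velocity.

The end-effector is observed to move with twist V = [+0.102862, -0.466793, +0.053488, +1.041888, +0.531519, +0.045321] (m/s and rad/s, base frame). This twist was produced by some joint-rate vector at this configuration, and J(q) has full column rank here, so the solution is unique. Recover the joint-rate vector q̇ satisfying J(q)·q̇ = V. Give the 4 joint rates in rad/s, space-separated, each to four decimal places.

o_n = [0.3476, 0.0675, 0.4832]
J₁: ẑ×o_n = [-0.0675, 0.3476, 0.0000], ω = ẑ
J2: z=[0.9135, 0.4067, 0.0000] o=[0.0651, -0.1462, 0.0000] → [0.1965, -0.4414, 0.0802, 0.9135, 0.4067, 0.0000]
J3: z=[0.9135, 0.4067, 0.0000] o=[0.1645, 0.0485, 0.0267] → [0.1857, -0.4170, -0.0572, 0.9135, 0.4067, 0.0000]
J4: z=[0.0566, -0.1271, 0.9903] o=[0.0396, 0.3290, 0.0699] → [0.2064, 0.2816, 0.0244, 0.0566, -0.1271, 0.9903]
q̇ = J⁺·V = [0.4850, 0.9540, 0.2140, -0.4440]

0.4850 0.9540 0.2140 -0.4440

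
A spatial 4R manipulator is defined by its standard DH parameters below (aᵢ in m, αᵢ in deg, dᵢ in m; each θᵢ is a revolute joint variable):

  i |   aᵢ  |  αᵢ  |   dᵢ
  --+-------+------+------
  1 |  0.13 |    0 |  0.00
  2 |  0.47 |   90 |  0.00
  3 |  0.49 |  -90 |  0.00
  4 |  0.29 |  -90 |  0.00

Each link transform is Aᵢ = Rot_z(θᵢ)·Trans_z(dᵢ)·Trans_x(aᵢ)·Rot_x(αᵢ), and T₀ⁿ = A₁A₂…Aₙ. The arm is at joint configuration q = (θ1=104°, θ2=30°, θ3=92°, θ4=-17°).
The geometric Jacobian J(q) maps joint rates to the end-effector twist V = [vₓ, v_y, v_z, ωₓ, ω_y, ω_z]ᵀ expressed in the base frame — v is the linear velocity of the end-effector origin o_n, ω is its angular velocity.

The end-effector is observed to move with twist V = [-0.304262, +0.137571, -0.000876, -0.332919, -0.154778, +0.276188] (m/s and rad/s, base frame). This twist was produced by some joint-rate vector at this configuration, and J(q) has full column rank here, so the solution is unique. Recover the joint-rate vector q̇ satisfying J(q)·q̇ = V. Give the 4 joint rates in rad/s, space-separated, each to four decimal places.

0.3200 -0.0480 -0.3470 -0.1200

o_n = [-0.2783, 0.5039, 0.7669]
J₁: ẑ×o_n = [-0.5039, -0.2783, 0.0000], ω = ẑ
J2: z=[0.0000, 0.0000, 1.0000] o=[-0.0314, 0.1261, 0.0000] → [-0.3777, -0.2469, 0.0000, 0.0000, 0.0000, 1.0000]
J3: z=[0.7193, 0.6947, 0.0000] o=[-0.3579, 0.4642, 0.0000] → [0.5327, -0.5516, -0.0268, 0.7193, 0.6947, 0.0000]
J4: z=[0.6942, -0.7189, -0.0349] o=[-0.3461, 0.4519, 0.4897] → [-0.1974, -0.1948, 0.0847, 0.6942, -0.7189, -0.0349]
q̇ = J⁺·V = [0.3200, -0.0480, -0.3470, -0.1200]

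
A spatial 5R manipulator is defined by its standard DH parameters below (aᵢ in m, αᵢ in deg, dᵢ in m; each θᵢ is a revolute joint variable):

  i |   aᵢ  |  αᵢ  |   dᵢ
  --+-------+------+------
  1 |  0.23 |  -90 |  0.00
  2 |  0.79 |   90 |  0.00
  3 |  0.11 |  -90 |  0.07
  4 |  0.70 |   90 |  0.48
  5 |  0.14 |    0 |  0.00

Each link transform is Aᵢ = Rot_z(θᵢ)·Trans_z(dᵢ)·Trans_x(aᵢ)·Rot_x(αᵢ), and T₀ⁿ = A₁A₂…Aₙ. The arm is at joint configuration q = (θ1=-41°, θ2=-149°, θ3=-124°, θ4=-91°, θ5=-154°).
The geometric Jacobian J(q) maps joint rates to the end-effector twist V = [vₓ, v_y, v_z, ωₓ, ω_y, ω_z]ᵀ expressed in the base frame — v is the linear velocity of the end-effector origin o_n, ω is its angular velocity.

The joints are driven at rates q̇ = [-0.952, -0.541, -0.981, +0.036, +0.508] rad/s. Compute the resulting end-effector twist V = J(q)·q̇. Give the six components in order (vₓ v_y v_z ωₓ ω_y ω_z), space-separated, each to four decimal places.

o_n = [-0.9841, 0.4355, 0.0047]
J₁: ẑ×o_n = [-0.4355, -0.9841, 0.0000], ω = ẑ
J2: z=[0.6561, 0.7547, 0.0000] o=[0.1736, -0.1509, 0.0000] → [0.0036, -0.0031, 1.2585, 0.6561, 0.7547, 0.0000]
J3: z=[-0.3887, 0.3379, -0.8572] o=[-0.3375, 0.2934, 0.4069] → [-0.0140, 0.3980, 0.1633, -0.3887, 0.3379, -0.8572]
J4: z=[-0.9032, 0.0442, 0.4270] o=[-0.3847, 0.2136, 0.3152] → [-0.1085, -0.5363, -0.1739, -0.9032, 0.0442, 0.4270]
J5: z=[0.1889, 0.9341, 0.3029] o=[-1.0881, 0.4828, -0.0763] → [0.0900, 0.0162, -0.1060, 0.1889, 0.9341, 0.3029]
V = J·q̇ = [0.4682, 0.5371, -0.9011, 0.0898, -0.2637, 0.0581]

0.4682 0.5371 -0.9011 0.0898 -0.2637 0.0581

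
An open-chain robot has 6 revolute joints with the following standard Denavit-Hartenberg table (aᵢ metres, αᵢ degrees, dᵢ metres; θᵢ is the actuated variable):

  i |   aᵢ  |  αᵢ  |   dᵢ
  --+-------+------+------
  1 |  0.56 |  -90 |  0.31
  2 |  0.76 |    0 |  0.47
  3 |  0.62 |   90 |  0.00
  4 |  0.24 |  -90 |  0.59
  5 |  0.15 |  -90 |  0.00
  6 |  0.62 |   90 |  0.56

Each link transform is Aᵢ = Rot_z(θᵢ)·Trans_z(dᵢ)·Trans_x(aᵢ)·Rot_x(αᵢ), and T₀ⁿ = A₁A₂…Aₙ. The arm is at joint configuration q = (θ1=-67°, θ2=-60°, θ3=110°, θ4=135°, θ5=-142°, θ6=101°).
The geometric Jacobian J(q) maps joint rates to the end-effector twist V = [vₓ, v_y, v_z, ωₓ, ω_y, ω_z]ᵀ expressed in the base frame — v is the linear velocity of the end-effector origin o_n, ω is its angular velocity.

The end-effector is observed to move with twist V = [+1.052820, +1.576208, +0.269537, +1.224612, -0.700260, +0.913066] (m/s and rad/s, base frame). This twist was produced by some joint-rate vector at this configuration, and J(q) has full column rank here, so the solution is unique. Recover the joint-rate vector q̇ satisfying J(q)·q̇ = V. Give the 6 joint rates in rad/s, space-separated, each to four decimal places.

o_n = [2.0393, -1.4871, 1.1422]
J₁: ẑ×o_n = [1.4871, 2.0393, -0.0000], ω = ẑ
J2: z=[0.9205, 0.3907, 0.0000] o=[0.2188, -0.5155, 0.3100] → [0.3252, -0.7661, -1.6057, 0.9205, 0.3907, 0.0000]
J3: z=[0.9205, 0.3907, 0.0000] o=[0.7999, -0.6816, 0.9682] → [0.0680, -0.1602, -1.2257, 0.9205, 0.3907, 0.0000]
J4: z=[0.2993, -0.7051, 0.6428] o=[0.9556, -1.0485, 0.4932] → [-0.1757, 0.5023, 0.6329, 0.2993, -0.7051, 0.6428]
J5: z=[-0.8285, 0.1421, 0.5417] o=[1.2458, -1.2978, 1.0025] → [0.1224, 0.5456, 0.0440, -0.8285, 0.1421, 0.5417]
J6: z=[0.5273, -0.1280, 0.8400] o=[1.2175, -1.4450, 0.9978] → [0.0168, 0.6142, 0.0830, 0.5273, -0.1280, 0.8400]
q̇ = J⁺·V = [0.8630, 0.1280, 0.0360, 0.8870, -0.9710, 0.0070]

0.8630 0.1280 0.0360 0.8870 -0.9710 0.0070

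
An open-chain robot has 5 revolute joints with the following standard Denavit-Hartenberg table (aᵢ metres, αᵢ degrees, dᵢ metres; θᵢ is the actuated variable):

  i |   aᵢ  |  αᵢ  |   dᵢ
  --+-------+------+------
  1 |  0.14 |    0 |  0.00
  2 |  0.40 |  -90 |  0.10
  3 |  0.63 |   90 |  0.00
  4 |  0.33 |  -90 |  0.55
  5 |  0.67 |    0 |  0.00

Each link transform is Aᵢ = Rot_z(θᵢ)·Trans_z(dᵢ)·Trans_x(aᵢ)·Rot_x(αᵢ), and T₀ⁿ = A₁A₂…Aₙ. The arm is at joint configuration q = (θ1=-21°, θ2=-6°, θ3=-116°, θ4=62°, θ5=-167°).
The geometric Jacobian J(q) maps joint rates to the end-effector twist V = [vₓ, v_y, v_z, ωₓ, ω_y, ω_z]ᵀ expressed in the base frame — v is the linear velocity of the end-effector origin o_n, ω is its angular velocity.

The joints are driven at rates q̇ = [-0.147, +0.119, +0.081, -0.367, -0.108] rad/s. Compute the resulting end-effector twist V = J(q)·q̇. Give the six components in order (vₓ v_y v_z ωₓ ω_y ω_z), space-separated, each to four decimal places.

o_n = [-0.3903, -0.1046, 0.2228]
J₁: ẑ×o_n = [0.1046, -0.3903, 0.0000], ω = ẑ
J2: z=[0.0000, 0.0000, 1.0000] o=[0.1307, -0.0502, 0.0000] → [0.0544, -0.5210, 0.0000, 0.0000, 0.0000, 1.0000]
J3: z=[0.4540, 0.8910, 0.0000] o=[0.4871, -0.2318, 0.1000] → [0.1095, -0.0558, 0.8395, 0.4540, 0.8910, 0.0000]
J4: z=[-0.8008, 0.4080, -0.4384] o=[0.2410, -0.1064, 0.6662] → [-0.1801, -0.0783, 0.2562, -0.8008, 0.4080, -0.4384]
J5: z=[0.5580, 0.2426, -0.7936] o=[-0.1277, 0.4085, 0.5644] → [-0.4900, 0.3990, -0.2226, 0.5580, 0.2426, -0.7936]
V = J·q̇ = [0.1190, -0.0235, -0.0020, 0.2704, -0.1038, 0.2186]

0.1190 -0.0235 -0.0020 0.2704 -0.1038 0.2186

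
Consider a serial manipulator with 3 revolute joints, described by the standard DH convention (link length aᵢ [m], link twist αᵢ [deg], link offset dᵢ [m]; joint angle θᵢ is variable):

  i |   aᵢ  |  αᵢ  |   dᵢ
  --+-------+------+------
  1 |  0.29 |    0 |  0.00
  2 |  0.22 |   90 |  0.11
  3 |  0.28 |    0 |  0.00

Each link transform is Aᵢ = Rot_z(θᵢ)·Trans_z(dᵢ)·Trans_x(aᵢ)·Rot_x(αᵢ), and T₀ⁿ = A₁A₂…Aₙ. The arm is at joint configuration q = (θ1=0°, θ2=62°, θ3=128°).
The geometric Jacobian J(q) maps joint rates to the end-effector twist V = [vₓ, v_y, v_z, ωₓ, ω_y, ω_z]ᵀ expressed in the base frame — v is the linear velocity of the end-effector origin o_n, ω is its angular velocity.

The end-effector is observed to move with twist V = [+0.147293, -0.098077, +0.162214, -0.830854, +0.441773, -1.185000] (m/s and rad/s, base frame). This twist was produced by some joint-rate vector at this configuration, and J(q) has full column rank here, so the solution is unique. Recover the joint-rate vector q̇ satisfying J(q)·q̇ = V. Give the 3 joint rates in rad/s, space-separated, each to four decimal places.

-0.8790 -0.3060 -0.9410

o_n = [0.3124, 0.0420, 0.3306]
J₁: ẑ×o_n = [-0.0420, 0.3124, 0.0000], ω = ẑ
J2: z=[0.0000, 0.0000, 1.0000] o=[0.2900, 0.0000, 0.0000] → [-0.0420, 0.0224, 0.0000, 0.0000, 0.0000, 1.0000]
J3: z=[0.8829, -0.4695, 0.0000] o=[0.3933, 0.1942, 0.1100] → [-0.1036, -0.1948, -0.1724, 0.8829, -0.4695, 0.0000]
q̇ = J⁺·V = [-0.8790, -0.3060, -0.9410]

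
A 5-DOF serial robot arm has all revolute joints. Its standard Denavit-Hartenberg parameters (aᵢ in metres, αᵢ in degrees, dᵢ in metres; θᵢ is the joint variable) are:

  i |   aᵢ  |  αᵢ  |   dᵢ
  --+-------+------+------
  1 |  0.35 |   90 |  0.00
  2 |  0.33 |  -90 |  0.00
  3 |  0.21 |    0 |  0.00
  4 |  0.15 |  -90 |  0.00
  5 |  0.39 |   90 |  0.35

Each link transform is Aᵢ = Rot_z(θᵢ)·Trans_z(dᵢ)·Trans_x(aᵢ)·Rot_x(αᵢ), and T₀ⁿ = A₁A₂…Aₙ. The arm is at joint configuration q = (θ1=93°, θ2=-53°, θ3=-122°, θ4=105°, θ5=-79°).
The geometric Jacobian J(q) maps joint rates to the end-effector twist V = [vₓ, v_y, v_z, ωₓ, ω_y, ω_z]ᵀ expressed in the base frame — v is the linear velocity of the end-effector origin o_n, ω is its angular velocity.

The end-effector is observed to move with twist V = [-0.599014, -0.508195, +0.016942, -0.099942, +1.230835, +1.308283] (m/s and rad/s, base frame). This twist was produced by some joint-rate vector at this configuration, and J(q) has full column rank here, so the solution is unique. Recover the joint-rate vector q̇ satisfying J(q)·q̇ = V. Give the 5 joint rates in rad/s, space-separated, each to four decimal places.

0.0900 -0.7880 0.8640 0.8550 -0.7870

o_n = [-0.1421, 0.9720, -0.1974]
J₁: ẑ×o_n = [-0.9720, -0.1421, 0.0000], ω = ẑ
J2: z=[0.9986, 0.0523, 0.0000] o=[-0.0183, 0.3495, 0.0000] → [-0.0103, 0.1971, 0.6281, 0.9986, 0.0523, 0.0000]
J3: z=[-0.0418, 0.7975, 0.6018] o=[-0.0287, 0.5478, -0.2635] → [-0.2025, -0.0655, 0.0727, -0.0418, 0.7975, 0.6018]
J4: z=[-0.0418, 0.7975, 0.6018] o=[0.1526, 0.4903, -0.1747] → [-0.3080, -0.1783, 0.2149, -0.0418, 0.7975, 0.6018]
J5: z=[-0.9642, 0.1257, -0.2335] o=[0.1919, 0.5788, -0.2892] → [0.1034, 0.1665, -0.3372, -0.9642, 0.1257, -0.2335]
q̇ = J⁺·V = [0.0900, -0.7880, 0.8640, 0.8550, -0.7870]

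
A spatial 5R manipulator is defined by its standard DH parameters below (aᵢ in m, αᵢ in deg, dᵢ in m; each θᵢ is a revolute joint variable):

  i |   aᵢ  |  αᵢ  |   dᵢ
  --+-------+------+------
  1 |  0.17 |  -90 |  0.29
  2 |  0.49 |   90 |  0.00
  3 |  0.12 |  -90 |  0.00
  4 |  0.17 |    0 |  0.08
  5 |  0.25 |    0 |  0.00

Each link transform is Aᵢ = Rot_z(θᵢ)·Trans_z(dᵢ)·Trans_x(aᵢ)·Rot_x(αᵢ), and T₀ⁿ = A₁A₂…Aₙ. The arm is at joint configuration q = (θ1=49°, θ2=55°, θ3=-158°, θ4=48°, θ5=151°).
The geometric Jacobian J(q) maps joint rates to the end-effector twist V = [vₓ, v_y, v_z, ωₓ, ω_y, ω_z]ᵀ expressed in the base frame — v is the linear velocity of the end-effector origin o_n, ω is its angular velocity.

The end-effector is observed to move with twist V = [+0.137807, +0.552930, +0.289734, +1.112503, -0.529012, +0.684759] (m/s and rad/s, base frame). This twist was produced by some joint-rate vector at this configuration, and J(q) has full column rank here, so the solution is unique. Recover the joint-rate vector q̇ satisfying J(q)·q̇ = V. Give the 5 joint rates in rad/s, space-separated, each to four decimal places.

o_n = [0.3392, 0.2786, -0.1637]
J₁: ẑ×o_n = [-0.2786, 0.3392, 0.0000], ω = ẑ
J2: z=[-0.7547, 0.6561, 0.0000] o=[0.1115, 0.1283, 0.2900] → [-0.2977, -0.3424, -0.2628, -0.7547, 0.6561, 0.0000]
J3: z=[0.5374, 0.6182, 0.5736] o=[0.2959, 0.3404, -0.1114] → [0.0031, 0.0529, -0.0600, 0.5374, 0.6182, 0.5736]
J4: z=[0.8407, -0.4461, -0.3069] o=[0.2880, 0.2628, -0.0202] → [0.0689, 0.1049, 0.0362, 0.8407, -0.4461, -0.3069]
J5: z=[0.8407, -0.4461, -0.3069] o=[0.2798, 0.0754, -0.0309] → [0.1216, 0.0935, 0.1974, 0.8407, -0.4461, -0.3069]
q̇ = J⁺·V = [0.6060, -0.8770, 0.3160, -0.0760, 0.4100]

0.6060 -0.8770 0.3160 -0.0760 0.4100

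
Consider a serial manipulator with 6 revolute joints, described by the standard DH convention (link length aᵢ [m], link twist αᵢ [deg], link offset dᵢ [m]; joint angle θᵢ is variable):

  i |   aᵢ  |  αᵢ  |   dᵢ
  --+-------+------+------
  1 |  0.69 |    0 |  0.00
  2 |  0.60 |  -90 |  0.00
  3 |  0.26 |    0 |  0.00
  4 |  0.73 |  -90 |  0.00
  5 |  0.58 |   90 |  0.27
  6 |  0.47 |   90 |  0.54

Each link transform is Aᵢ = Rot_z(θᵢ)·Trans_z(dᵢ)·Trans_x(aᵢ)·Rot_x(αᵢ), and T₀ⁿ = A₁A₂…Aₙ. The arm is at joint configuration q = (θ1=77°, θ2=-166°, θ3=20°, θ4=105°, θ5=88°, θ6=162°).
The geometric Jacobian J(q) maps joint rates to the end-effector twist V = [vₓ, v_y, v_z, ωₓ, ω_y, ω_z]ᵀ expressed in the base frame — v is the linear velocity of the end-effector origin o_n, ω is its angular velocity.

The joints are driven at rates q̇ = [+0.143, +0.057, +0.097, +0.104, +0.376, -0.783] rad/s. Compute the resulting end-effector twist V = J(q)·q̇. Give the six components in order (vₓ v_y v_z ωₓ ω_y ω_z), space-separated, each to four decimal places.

-0.4669 0.4279 0.4242 0.1761 -0.1378 1.0567

o_n = [0.0372, 0.8970, -0.8946]
J₁: ẑ×o_n = [-0.8970, 0.0372, 0.0000], ω = ẑ
J2: z=[0.0000, 0.0000, 1.0000] o=[0.1552, 0.6723, 0.0000] → [-0.2247, -0.1180, 0.0000, 0.0000, 0.0000, 1.0000]
J3: z=[0.9998, 0.0175, 0.0000] o=[0.1657, 0.0724, 0.0000] → [-0.0156, 0.8945, 0.8267, 0.9998, 0.0175, 0.0000]
J4: z=[0.9998, 0.0175, 0.0000] o=[0.1700, -0.1719, -0.0889] → [-0.0141, 0.8056, 1.0711, 0.9998, 0.0175, 0.0000]
J5: z=[-0.0143, 0.8190, 0.5736] o=[0.1626, 0.2468, -0.6869] → [-0.5431, -0.0749, 0.0934, -0.0143, 0.8190, 0.5736]
J6: z=[0.0249, 0.5737, -0.8187] o=[-0.4210, 0.4694, -0.5486] → [0.1516, -0.3665, -0.2522, 0.0249, 0.5737, -0.8187]
V = J·q̇ = [-0.4669, 0.4279, 0.4242, 0.1761, -0.1378, 1.0567]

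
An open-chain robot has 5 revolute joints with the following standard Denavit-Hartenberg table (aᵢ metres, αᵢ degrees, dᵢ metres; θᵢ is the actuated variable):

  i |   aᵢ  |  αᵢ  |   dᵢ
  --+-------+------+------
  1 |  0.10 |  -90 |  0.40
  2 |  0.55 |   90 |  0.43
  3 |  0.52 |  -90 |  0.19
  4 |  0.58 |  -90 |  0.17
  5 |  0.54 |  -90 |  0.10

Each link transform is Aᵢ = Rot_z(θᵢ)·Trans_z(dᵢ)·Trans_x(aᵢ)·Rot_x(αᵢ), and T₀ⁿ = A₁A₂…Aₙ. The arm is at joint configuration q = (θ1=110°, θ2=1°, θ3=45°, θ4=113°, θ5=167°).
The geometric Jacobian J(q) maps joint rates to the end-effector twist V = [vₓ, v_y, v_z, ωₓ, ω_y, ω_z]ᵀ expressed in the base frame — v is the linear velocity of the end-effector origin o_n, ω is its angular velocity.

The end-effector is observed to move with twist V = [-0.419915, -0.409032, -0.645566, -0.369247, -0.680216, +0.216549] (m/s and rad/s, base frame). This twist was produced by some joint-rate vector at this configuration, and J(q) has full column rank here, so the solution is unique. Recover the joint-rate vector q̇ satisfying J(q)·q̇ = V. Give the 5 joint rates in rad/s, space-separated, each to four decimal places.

0.4370 0.9090 -0.4810 0.1270 0.6440

o_n = [-1.0167, 0.5945, 0.5655]
J₁: ẑ×o_n = [-0.5945, -1.0167, 0.0000], ω = ẑ
J2: z=[-0.9397, -0.3420, 0.0000] o=[-0.0342, 0.0940, 0.4000] → [-0.0566, 0.1555, -0.8064, -0.9397, -0.3420, 0.0000]
J3: z=[-0.0060, 0.0164, 0.9998] o=[-0.6264, 0.4637, 0.3904] → [-0.1280, -0.3893, 0.0056, -0.0060, 0.0164, 0.9998]
J4: z=[-0.4227, -0.9062, 0.0123] o=[-1.0987, 0.6865, 0.5740] → [0.0088, -0.0026, 0.1132, -0.4227, -0.9062, 0.0123]
J5: z=[0.8319, -0.3825, 0.4020] o=[-0.9620, 0.4279, 0.0450] → [-0.2661, -0.4549, 0.1177, 0.8319, -0.3825, 0.4020]
q̇ = J⁺·V = [0.4370, 0.9090, -0.4810, 0.1270, 0.6440]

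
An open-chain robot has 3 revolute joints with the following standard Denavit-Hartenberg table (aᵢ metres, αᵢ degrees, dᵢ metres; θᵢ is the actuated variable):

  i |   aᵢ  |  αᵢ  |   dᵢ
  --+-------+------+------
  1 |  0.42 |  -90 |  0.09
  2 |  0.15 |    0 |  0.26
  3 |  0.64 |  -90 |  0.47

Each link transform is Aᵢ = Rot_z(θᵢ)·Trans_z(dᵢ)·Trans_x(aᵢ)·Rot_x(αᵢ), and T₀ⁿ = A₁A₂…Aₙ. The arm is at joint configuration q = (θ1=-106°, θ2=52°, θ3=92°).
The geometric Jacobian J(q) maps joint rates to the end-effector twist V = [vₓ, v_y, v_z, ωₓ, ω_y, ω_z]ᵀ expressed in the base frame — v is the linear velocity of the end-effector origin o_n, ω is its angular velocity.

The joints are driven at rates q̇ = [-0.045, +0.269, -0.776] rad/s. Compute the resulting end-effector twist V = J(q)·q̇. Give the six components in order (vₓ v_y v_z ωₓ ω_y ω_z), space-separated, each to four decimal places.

o_n = [0.7032, -0.1960, -0.4044]
J₁: ẑ×o_n = [0.1960, 0.7032, -0.0000], ω = ẑ
J2: z=[0.9613, -0.2756, 0.0000] o=[-0.1158, -0.4037, 0.0900] → [0.1363, 0.4752, 0.4254, 0.9613, -0.2756, 0.0000]
J3: z=[0.9613, -0.2756, 0.0000] o=[0.1087, -0.5642, -0.0282] → [0.1037, 0.3616, 0.5178, 0.9613, -0.2756, 0.0000]
V = J·q̇ = [-0.0526, -0.1844, -0.2874, -0.4874, 0.1397, -0.0450]

-0.0526 -0.1844 -0.2874 -0.4874 0.1397 -0.0450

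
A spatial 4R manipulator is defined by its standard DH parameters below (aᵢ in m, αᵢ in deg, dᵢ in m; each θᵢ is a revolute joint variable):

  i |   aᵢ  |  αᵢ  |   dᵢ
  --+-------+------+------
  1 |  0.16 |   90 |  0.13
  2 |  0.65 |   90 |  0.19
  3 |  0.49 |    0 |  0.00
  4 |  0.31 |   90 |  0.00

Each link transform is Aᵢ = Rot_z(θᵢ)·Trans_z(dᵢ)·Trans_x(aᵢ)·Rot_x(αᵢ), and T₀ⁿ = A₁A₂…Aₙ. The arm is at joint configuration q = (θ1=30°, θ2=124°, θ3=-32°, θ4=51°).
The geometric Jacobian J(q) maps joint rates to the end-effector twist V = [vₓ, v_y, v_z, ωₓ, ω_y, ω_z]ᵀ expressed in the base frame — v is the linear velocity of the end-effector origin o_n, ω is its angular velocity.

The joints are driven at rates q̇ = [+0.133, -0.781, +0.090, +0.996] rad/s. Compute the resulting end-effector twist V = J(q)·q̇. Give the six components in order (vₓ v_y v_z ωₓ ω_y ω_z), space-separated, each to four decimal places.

o_n = [-0.5038, -0.3270, 1.2564]
J₁: ẑ×o_n = [0.3270, -0.5038, 0.0000], ω = ẑ
J2: z=[0.5000, -0.8660, 0.0000] o=[0.1386, 0.0800, 0.1300] → [-0.9755, -0.5632, -0.7597, 0.5000, -0.8660, 0.0000]
J3: z=[0.7180, 0.4145, 0.5592] o=[-0.0812, -0.2663, 0.6689] → [0.2775, -0.6581, 0.1316, 0.7180, 0.4145, 0.5592]
J4: z=[0.7180, 0.4145, 0.5592] o=[-0.4123, -0.1576, 1.0134] → [0.1954, -0.2256, -0.0837, 0.7180, 0.4145, 0.5592]
V = J·q̇ = [1.0249, 0.0889, 0.5219, 0.3892, 1.1265, 0.7403]

1.0249 0.0889 0.5219 0.3892 1.1265 0.7403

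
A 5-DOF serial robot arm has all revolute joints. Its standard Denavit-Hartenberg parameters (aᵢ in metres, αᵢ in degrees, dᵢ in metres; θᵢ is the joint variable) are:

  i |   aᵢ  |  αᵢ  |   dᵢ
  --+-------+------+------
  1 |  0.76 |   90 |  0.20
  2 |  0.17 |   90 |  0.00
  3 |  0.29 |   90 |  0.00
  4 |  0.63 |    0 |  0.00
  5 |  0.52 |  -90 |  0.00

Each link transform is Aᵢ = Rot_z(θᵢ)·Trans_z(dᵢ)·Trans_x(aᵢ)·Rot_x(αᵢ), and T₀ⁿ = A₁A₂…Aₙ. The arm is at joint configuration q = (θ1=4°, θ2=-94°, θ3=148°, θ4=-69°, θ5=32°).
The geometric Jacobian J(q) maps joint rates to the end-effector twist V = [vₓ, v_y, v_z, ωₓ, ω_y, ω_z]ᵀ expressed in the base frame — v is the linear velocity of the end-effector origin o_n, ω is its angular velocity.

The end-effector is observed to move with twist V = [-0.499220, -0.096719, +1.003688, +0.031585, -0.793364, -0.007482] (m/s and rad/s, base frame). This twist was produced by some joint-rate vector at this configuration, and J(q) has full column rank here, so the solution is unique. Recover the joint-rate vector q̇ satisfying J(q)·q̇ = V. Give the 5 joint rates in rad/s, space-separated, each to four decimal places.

0.1040 0.6130 0.0160 0.6930 -0.4800

o_n = [1.7324, -0.3735, 0.7552]
J₁: ẑ×o_n = [0.3735, 1.7324, -0.0000], ω = ẑ
J2: z=[0.0698, -0.9976, 0.0000] o=[0.7581, 0.0530, 0.2000] → [-0.5539, -0.0387, 0.9421, 0.0698, -0.9976, 0.0000]
J3: z=[-0.9951, -0.0696, 0.0698] o=[0.7463, 0.0522, 0.0304] → [-0.0207, 0.7901, 0.4922, -0.9951, -0.0696, 0.0698]
J4: z=[0.0223, -0.8486, -0.5286] o=[0.7742, -0.0999, 0.2757] → [-0.5515, -0.5172, 0.8070, 0.0223, -0.8486, -0.5286]
J5: z=[0.0223, -0.8486, -0.5286] o=[1.3811, -0.1774, 0.4257] → [-0.3832, -0.1930, 0.2937, 0.0223, -0.8486, -0.5286]
q̇ = J⁺·V = [0.1040, 0.6130, 0.0160, 0.6930, -0.4800]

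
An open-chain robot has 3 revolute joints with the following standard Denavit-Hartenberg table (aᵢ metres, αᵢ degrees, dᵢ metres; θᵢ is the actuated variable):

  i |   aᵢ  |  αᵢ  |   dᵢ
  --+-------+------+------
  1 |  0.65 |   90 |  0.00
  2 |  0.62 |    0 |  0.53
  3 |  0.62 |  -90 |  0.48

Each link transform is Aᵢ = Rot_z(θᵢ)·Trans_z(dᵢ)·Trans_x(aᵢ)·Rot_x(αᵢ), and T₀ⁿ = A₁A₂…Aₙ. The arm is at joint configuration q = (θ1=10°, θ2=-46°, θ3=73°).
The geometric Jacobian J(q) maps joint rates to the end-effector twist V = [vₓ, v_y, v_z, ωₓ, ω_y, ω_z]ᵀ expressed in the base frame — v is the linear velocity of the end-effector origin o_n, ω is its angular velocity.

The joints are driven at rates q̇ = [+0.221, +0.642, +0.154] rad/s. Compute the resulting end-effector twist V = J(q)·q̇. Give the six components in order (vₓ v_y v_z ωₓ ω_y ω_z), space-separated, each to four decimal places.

0.2185 0.4050 0.7162 0.1382 -0.7839 0.2210

o_n = [1.7837, -0.7111, -0.1645]
J₁: ẑ×o_n = [0.7111, 1.7837, -0.0000], ω = ẑ
J2: z=[0.1736, -0.9848, 0.0000] o=[0.6401, 0.1129, 0.0000] → [0.1620, 0.0286, 0.9831, 0.1736, -0.9848, 0.0000]
J3: z=[0.1736, -0.9848, 0.0000] o=[1.1563, -0.3343, -0.4460] → [-0.2772, -0.0489, 0.5524, 0.1736, -0.9848, 0.0000]
V = J·q̇ = [0.2185, 0.4050, 0.7162, 0.1382, -0.7839, 0.2210]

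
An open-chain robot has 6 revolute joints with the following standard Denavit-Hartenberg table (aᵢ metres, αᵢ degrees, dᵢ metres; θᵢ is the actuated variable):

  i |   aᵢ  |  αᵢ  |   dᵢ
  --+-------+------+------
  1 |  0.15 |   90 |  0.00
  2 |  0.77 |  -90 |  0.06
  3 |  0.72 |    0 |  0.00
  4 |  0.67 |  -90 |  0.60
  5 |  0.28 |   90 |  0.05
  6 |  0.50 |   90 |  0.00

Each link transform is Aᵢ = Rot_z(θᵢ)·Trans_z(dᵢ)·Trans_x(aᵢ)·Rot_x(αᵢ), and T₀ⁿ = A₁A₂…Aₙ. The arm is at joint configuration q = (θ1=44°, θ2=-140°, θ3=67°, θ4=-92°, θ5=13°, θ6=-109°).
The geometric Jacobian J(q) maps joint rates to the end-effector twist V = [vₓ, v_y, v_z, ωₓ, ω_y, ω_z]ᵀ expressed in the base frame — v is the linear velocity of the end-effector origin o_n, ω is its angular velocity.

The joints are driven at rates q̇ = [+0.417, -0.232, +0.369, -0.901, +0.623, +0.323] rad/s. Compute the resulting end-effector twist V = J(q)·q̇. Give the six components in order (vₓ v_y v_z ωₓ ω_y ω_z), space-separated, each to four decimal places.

0.4295 -0.3808 0.6154 -0.8139 0.2788 0.3719

o_n = [-0.4217, -0.5627, -1.4572]
J₁: ẑ×o_n = [0.5627, -0.4217, 0.0000], ω = ẑ
J2: z=[0.6947, -0.7193, 0.0000] o=[0.1079, 0.1042, 0.0000] → [1.0482, 1.0123, -0.8442, 0.6947, -0.7193, 0.0000]
J3: z=[0.4624, 0.4465, -0.7660] o=[-0.2747, -0.3487, -0.4949] → [-0.5936, 0.5575, -0.0333, 0.4624, 0.4465, -0.7660]
J4: z=[0.4624, 0.4465, -0.7660] o=[-0.8901, -0.0217, -0.6758] → [-0.7634, 0.0025, -0.4593, 0.4624, 0.4465, -0.7660]
J5: z=[-0.8625, 0.4271, -0.2717] o=[-0.7506, -0.2806, -1.5257] → [-0.0474, -0.0303, 0.1029, -0.8625, 0.4271, -0.2717]
J6: z=[0.4042, 0.2582, -0.8775] o=[-0.8790, -0.5019, -1.6500] → [-0.0036, -0.4792, -0.1427, 0.4042, 0.2582, -0.8775]
V = J·q̇ = [0.4295, -0.3808, 0.6154, -0.8139, 0.2788, 0.3719]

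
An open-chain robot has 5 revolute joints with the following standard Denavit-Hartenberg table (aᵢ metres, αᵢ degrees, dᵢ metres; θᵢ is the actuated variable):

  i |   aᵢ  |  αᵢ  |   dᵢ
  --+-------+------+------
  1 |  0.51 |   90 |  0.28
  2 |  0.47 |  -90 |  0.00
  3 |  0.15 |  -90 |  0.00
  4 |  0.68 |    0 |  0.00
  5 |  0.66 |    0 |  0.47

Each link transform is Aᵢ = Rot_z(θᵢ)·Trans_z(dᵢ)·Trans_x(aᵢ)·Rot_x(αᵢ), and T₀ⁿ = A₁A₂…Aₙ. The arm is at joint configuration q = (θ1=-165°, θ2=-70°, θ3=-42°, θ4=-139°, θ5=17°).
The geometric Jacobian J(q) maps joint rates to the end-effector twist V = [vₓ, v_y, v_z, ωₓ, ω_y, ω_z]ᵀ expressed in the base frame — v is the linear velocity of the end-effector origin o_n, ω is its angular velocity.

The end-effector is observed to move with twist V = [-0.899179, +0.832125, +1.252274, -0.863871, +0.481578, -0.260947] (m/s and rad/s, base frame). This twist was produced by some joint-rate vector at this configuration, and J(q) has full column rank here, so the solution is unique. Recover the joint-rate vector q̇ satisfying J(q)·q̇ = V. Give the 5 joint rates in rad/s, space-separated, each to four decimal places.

-0.3370 0.8790 0.6930 0.9100 -0.6540

o_n = [-1.2759, -1.1973, 0.3847]
J₁: ẑ×o_n = [1.1973, -1.2759, 0.0000], ω = ẑ
J2: z=[-0.2588, 0.9659, 0.0000] o=[-0.4926, -0.1320, 0.2800] → [0.1011, 0.0271, 1.0323, -0.2588, 0.9659, 0.0000]
J3: z=[-0.9077, -0.2432, 0.3420] o=[-0.6479, -0.1736, -0.1617] → [0.2173, 0.2811, 0.7765, -0.9077, -0.2432, 0.3420]
J4: z=[-0.0287, -0.7771, -0.6288] o=[-0.7107, -0.0865, -0.2664] → [-1.2044, 0.3741, -0.4073, -0.0287, -0.7771, -0.6288]
J5: z=[-0.0287, -0.7771, -0.6288] o=[-0.9008, -0.4930, 0.2446] → [-0.5518, 0.2399, -0.2712, -0.0287, -0.7771, -0.6288]
q̇ = J⁺·V = [-0.3370, 0.8790, 0.6930, 0.9100, -0.6540]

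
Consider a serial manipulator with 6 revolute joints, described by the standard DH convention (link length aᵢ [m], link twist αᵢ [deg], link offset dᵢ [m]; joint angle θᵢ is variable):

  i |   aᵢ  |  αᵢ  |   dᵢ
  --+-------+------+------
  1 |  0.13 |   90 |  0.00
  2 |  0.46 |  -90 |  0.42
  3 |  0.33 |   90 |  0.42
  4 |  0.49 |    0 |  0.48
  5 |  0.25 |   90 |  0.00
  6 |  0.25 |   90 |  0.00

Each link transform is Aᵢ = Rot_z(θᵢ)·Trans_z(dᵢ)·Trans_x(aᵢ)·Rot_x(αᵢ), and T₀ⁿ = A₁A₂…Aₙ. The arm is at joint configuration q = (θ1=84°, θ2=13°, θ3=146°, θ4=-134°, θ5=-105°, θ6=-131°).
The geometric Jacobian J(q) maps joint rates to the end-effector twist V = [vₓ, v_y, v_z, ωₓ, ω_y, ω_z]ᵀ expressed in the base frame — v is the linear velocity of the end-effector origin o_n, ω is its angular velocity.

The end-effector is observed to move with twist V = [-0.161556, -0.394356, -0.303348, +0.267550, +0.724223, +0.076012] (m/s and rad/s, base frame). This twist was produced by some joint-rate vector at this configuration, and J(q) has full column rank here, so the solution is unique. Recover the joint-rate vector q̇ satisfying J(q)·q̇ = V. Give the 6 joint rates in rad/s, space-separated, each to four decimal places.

-0.4020 0.3040 0.6760 0.8280 -0.2660 -0.7350

o_n = [0.2862, 0.7234, 0.2879]
J₁: ẑ×o_n = [-0.7234, 0.2862, 0.0000], ω = ẑ
J2: z=[0.9945, -0.1045, 0.0000] o=[0.0136, 0.1293, 0.0000] → [-0.0301, -0.2863, 0.6193, 0.9945, -0.1045, 0.0000]
J3: z=[-0.0235, -0.2237, 0.9744] o=[0.4781, 0.5311, 0.1035] → [-0.2286, -0.1826, -0.0475, -0.0235, -0.2237, 0.9744]
J4: z=[-0.7675, 0.6285, 0.1258] o=[0.2569, 0.1914, 0.4512] → [-0.1695, -0.1216, -0.4268, -0.7675, 0.6285, 0.1258]
J5: z=[-0.7675, 0.6285, 0.1258] o=[0.1148, 0.8255, 0.2316] → [0.0483, 0.0648, -0.0294, -0.7675, 0.6285, 0.1258]
J6: z=[-0.5612, -0.7537, 0.3420] o=[0.1922, 0.8734, 0.4644] → [0.1843, -0.0669, 0.1551, -0.5612, -0.7537, 0.3420]
q̇ = J⁺·V = [-0.4020, 0.3040, 0.6760, 0.8280, -0.2660, -0.7350]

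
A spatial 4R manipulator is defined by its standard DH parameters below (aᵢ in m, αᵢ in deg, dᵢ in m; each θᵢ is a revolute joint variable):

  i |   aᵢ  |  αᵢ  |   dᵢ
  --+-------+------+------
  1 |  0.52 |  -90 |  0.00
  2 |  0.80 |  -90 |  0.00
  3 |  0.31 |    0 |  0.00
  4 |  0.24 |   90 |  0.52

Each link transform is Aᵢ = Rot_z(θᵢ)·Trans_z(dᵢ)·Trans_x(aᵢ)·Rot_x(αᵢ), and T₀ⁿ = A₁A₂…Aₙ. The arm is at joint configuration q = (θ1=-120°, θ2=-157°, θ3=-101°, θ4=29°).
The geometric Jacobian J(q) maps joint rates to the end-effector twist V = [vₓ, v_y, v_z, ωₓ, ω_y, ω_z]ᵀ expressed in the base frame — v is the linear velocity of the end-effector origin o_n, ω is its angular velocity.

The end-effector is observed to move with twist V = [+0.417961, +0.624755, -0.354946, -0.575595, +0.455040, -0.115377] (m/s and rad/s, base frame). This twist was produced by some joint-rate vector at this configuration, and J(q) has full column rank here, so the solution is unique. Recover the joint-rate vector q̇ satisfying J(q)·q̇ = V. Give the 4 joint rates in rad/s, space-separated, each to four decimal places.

0.1350 -0.7260 0.5590 -0.8310

o_n = [0.4747, -0.2429, 0.7971]
J₁: ẑ×o_n = [0.2429, 0.4747, -0.0000], ω = ẑ
J2: z=[0.8660, -0.5000, 0.0000] o=[-0.2600, -0.4503, 0.0000] → [-0.3986, -0.6903, 0.5470, 0.8660, -0.5000, 0.0000]
J3: z=[-0.1954, -0.3384, 0.9205] o=[0.1082, 0.1874, 0.3126] → [0.2321, 0.4321, 0.2081, -0.1954, -0.3384, 0.9205]
J4: z=[-0.1954, -0.3384, 0.9205] o=[0.3445, -0.0119, 0.2895] → [0.0408, 0.2190, 0.0892, -0.1954, -0.3384, 0.9205]
q̇ = J⁺·V = [0.1350, -0.7260, 0.5590, -0.8310]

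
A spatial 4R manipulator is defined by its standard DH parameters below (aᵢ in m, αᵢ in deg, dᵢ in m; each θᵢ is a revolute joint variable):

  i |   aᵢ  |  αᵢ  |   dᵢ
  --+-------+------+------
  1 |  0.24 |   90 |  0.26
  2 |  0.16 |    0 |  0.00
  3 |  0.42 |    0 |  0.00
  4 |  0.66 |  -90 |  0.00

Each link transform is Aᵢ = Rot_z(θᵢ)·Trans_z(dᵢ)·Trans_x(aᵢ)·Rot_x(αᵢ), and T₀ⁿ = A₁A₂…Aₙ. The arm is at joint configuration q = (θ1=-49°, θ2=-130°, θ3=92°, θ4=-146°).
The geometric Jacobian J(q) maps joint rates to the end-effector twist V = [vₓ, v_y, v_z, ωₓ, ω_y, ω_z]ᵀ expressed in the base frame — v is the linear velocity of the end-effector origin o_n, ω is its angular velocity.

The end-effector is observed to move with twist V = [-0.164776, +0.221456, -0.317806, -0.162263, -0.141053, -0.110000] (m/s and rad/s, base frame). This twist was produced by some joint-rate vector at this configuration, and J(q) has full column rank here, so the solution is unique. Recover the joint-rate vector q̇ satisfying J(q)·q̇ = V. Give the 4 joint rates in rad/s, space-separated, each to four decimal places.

-0.1100 -0.6290 -0.0990 0.9430

o_n = [-0.1248, 0.1436, -0.0751]
J₁: ẑ×o_n = [-0.1436, -0.1248, 0.0000], ω = ẑ
J2: z=[-0.7547, -0.6561, 0.0000] o=[0.1575, -0.1811, 0.2600] → [0.2198, -0.2529, -0.4303, -0.7547, -0.6561, 0.0000]
J3: z=[-0.7547, -0.6561, 0.0000] o=[0.0900, -0.1035, 0.1374] → [0.1394, -0.1604, -0.3274, -0.7547, -0.6561, 0.0000]
J4: z=[-0.7547, -0.6561, 0.0000] o=[0.3071, -0.3533, -0.1211] → [-0.0302, 0.0347, -0.6584, -0.7547, -0.6561, 0.0000]
q̇ = J⁺·V = [-0.1100, -0.6290, -0.0990, 0.9430]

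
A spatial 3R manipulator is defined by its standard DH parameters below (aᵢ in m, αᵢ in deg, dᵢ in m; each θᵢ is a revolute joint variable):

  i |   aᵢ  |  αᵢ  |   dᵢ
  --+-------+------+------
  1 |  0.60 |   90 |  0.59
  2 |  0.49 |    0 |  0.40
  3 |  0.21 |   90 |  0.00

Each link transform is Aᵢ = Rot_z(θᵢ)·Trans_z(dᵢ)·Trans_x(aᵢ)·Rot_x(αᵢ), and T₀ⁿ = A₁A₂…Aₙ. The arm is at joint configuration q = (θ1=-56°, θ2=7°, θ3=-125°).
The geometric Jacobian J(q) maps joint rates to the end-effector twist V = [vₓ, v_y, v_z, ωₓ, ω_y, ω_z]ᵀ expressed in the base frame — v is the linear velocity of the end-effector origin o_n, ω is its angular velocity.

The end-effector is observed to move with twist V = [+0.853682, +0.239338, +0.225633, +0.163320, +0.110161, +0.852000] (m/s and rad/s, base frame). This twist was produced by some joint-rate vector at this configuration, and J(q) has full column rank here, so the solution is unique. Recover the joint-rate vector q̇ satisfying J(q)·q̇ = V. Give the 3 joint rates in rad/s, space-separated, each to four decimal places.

o_n = [0.2207, -1.0426, 0.4643]
J₁: ẑ×o_n = [1.0426, 0.2207, -0.0000], ω = ẑ
J2: z=[-0.8290, -0.5592, 0.0000] o=[0.3355, -0.4974, 0.5900] → [0.0703, -0.1042, 0.3878, -0.8290, -0.5592, 0.0000]
J3: z=[-0.8290, -0.5592, 0.0000] o=[0.2759, -1.1243, 0.6497] → [0.1037, -0.1537, -0.0986, -0.8290, -0.5592, 0.0000]
q̇ = J⁺·V = [0.8520, 0.4240, -0.6210]

0.8520 0.4240 -0.6210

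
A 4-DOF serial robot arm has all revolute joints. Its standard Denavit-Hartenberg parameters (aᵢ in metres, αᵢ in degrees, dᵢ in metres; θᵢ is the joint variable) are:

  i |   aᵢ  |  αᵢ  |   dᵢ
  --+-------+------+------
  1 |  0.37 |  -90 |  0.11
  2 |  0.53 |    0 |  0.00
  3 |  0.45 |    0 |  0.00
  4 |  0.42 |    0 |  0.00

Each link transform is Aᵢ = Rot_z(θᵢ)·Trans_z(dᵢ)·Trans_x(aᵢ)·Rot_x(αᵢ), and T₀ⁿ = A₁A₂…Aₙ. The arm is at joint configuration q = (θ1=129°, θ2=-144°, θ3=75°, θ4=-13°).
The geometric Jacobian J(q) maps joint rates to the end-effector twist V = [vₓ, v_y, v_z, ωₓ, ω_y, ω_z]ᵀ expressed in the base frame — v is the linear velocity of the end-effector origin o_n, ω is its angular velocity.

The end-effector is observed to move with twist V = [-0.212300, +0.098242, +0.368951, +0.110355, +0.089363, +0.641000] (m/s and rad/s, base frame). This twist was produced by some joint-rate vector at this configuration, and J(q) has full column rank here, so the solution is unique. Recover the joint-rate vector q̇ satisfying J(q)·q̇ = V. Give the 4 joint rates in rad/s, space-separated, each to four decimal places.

0.6410 0.8460 -0.8330 -0.1550

o_n = [-0.1013, 0.1251, 1.2575]
J₁: ẑ×o_n = [-0.1251, -0.1013, 0.0000], ω = ẑ
J2: z=[-0.7771, -0.6293, 0.0000] o=[-0.2328, 0.2875, 0.1100] → [-0.7222, 0.8918, 0.2091, -0.7771, -0.6293, 0.0000]
J3: z=[-0.7771, -0.6293, 0.0000] o=[0.0370, -0.0457, 0.4215] → [-0.5261, 0.6497, -0.2197, -0.7771, -0.6293, 0.0000]
J4: z=[-0.7771, -0.6293, 0.0000] o=[-0.0645, 0.0796, 0.8416] → [-0.2617, 0.3232, -0.0585, -0.7771, -0.6293, 0.0000]
q̇ = J⁺·V = [0.6410, 0.8460, -0.8330, -0.1550]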